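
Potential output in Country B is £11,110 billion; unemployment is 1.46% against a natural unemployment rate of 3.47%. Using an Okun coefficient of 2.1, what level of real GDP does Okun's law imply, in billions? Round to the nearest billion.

Unemployment gap = 1.46 - 3.47 = -2.01 points, so the output gap is -2.1 × (-2.01) = 4.221%.
Actual GDP = 11110 × (1 + 4.221/100) = 11110 × 1.04221 ≈ 11579 billion.

£11,579 billion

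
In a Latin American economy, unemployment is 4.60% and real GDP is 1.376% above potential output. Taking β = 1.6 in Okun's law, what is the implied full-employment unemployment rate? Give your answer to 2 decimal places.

5.46%

From Okun's law, u - u* = -(output gap)/β = -(1.376)/1.6 = -0.86 points.
So u* = 4.6 + 0.86 = 5.46%.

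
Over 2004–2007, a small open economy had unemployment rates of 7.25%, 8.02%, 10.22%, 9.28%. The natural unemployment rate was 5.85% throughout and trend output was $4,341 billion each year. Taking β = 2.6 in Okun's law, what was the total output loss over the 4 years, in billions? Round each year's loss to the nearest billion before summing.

Year 2004: gap = -2.6 × (7.25 - 5.85) = -3.64%, loss ≈ 4341 × 3.64/100 ≈ 158.
Year 2005: gap = -2.6 × (8.02 - 5.85) = -5.642%, loss ≈ 4341 × 5.642/100 ≈ 245.
Year 2006: gap = -2.6 × (10.22 - 5.85) = -11.362%, loss ≈ 4341 × 11.362/100 ≈ 493.
Year 2007: gap = -2.6 × (9.28 - 5.85) = -8.918%, loss ≈ 4341 × 8.918/100 ≈ 387.
Total lost output = 158 + 245 + 493 + 387 = 1283 billion.

$1,283 billion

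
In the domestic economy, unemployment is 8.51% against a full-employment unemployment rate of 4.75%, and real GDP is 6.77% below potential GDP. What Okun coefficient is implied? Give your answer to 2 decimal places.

Okun's law: output gap = -β × (u - u*).
-6.77 = -β × (8.51 - 4.75) = -β × 3.76, so β = 6.77/3.76 = 1.80.

β ≈ 1.80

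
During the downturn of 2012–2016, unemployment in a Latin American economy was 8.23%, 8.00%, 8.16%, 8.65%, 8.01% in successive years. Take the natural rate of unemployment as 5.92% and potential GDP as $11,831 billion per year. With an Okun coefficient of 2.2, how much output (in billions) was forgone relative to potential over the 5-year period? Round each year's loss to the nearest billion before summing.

$2,980 billion

Year 2012: gap = -2.2 × (8.23 - 5.92) = -5.082%, loss ≈ 11831 × 5.082/100 ≈ 601.
Year 2013: gap = -2.2 × (8 - 5.92) = -4.576%, loss ≈ 11831 × 4.576/100 ≈ 541.
Year 2014: gap = -2.2 × (8.16 - 5.92) = -4.928%, loss ≈ 11831 × 4.928/100 ≈ 583.
Year 2015: gap = -2.2 × (8.65 - 5.92) = -6.006%, loss ≈ 11831 × 6.006/100 ≈ 711.
Year 2016: gap = -2.2 × (8.01 - 5.92) = -4.598%, loss ≈ 11831 × 4.598/100 ≈ 544.
Total lost output = 601 + 541 + 583 + 711 + 544 = 2980 billion.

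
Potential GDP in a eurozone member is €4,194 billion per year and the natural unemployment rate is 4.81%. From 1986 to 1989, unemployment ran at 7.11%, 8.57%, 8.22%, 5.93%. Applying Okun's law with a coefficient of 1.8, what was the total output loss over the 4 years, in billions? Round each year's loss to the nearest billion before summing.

€800 billion

Year 1986: gap = -1.8 × (7.11 - 4.81) = -4.14%, loss ≈ 4194 × 4.14/100 ≈ 174.
Year 1987: gap = -1.8 × (8.57 - 4.81) = -6.768%, loss ≈ 4194 × 6.768/100 ≈ 284.
Year 1988: gap = -1.8 × (8.22 - 4.81) = -6.138%, loss ≈ 4194 × 6.138/100 ≈ 257.
Year 1989: gap = -1.8 × (5.93 - 4.81) = -2.016%, loss ≈ 4194 × 2.016/100 ≈ 85.
Total lost output = 174 + 284 + 257 + 85 = 800 billion.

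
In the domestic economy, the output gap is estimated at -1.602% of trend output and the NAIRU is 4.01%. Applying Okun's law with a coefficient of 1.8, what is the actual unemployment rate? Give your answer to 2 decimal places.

4.90%

From Okun's law, u - u* = -(output gap)/β = -(-1.602)/1.8 = 0.89 points.
So u = 4.01 + 0.89 = 4.90%.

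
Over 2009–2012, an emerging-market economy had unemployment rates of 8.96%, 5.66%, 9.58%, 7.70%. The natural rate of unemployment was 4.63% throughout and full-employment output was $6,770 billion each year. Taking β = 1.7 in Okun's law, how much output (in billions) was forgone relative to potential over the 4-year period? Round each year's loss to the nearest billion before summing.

Year 2009: gap = -1.7 × (8.96 - 4.63) = -7.361%, loss ≈ 6770 × 7.361/100 ≈ 498.
Year 2010: gap = -1.7 × (5.66 - 4.63) = -1.751%, loss ≈ 6770 × 1.751/100 ≈ 119.
Year 2011: gap = -1.7 × (9.58 - 4.63) = -8.415%, loss ≈ 6770 × 8.415/100 ≈ 570.
Year 2012: gap = -1.7 × (7.7 - 4.63) = -5.219%, loss ≈ 6770 × 5.219/100 ≈ 353.
Total lost output = 498 + 119 + 570 + 353 = 1540 billion.

$1,540 billion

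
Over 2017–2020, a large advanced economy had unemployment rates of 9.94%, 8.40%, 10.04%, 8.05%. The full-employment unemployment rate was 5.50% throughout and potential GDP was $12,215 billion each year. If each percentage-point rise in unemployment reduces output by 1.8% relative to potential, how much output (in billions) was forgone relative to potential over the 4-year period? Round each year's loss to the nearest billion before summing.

Year 2017: gap = -1.8 × (9.94 - 5.5) = -7.992%, loss ≈ 12215 × 7.992/100 ≈ 976.
Year 2018: gap = -1.8 × (8.4 - 5.5) = -5.22%, loss ≈ 12215 × 5.22/100 ≈ 638.
Year 2019: gap = -1.8 × (10.04 - 5.5) = -8.172%, loss ≈ 12215 × 8.172/100 ≈ 998.
Year 2020: gap = -1.8 × (8.05 - 5.5) = -4.59%, loss ≈ 12215 × 4.59/100 ≈ 561.
Total lost output = 976 + 638 + 998 + 561 = 3173 billion.

$3,173 billion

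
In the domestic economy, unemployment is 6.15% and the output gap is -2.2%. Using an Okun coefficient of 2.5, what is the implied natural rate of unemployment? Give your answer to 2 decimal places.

5.27%

From Okun's law, u - u* = -(output gap)/β = -(-2.2)/2.5 = 0.88 points.
So u* = 6.15 - 0.88 = 5.27%.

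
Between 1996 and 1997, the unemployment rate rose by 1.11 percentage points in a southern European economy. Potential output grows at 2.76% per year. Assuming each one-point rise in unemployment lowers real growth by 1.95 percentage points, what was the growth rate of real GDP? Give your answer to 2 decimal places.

0.60%

Growth-rate Okun's law: g_Y = g_Y* - β × Δu.
g_Y = 2.76 - 1.95 × (1.11) = 2.76 - 2.1645 = 0.5955%, i.e. 0.60% to 2 d.p.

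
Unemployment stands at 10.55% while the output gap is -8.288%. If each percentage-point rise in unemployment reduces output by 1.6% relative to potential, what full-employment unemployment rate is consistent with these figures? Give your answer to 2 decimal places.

5.37%

From Okun's law, u - u* = -(output gap)/β = -(-8.288)/1.6 = 5.18 points.
So u* = 10.55 - 5.18 = 5.37%.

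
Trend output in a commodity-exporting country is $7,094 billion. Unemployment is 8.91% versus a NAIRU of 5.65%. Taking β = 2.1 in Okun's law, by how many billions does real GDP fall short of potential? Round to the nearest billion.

Output gap = -2.1 × (8.91 - 5.65) = -2.1 × 3.26 = -6.846%.
Actual GDP ≈ 7094 × 0.93154 ≈ 6608 billion, so the shortfall is 7094 - 6608 = 486 billion.

$486 billion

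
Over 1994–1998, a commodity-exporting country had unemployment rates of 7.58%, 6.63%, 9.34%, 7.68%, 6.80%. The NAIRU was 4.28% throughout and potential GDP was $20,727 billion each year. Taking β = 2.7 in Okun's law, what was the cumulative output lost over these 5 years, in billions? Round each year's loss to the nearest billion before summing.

$9,307 billion

Year 1994: gap = -2.7 × (7.58 - 4.28) = -8.91%, loss ≈ 20727 × 8.91/100 ≈ 1847.
Year 1995: gap = -2.7 × (6.63 - 4.28) = -6.345%, loss ≈ 20727 × 6.345/100 ≈ 1315.
Year 1996: gap = -2.7 × (9.34 - 4.28) = -13.662%, loss ≈ 20727 × 13.662/100 ≈ 2832.
Year 1997: gap = -2.7 × (7.68 - 4.28) = -9.18%, loss ≈ 20727 × 9.18/100 ≈ 1903.
Year 1998: gap = -2.7 × (6.8 - 4.28) = -6.804%, loss ≈ 20727 × 6.804/100 ≈ 1410.
Total lost output = 1847 + 1315 + 2832 + 1903 + 1410 = 9307 billion.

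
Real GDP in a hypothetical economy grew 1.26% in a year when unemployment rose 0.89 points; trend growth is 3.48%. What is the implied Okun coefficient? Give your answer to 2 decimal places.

Growth form: g_Y = g_Y* - β × Δu, so β = (g_Y* - g_Y)/Δu.
β = (3.48 - 1.26)/0.89 = 2.22/0.89 = 2.49.

β ≈ 2.49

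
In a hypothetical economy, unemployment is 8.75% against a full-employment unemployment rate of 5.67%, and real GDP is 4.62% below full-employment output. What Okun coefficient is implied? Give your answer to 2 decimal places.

Okun's law: output gap = -β × (u - u*).
-4.62 = -β × (8.75 - 5.67) = -β × 3.08, so β = 4.62/3.08 = 1.50.

β ≈ 1.50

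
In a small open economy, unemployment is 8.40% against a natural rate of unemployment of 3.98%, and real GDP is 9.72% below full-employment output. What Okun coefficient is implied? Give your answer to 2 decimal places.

β ≈ 2.20

Okun's law: output gap = -β × (u - u*).
-9.72 = -β × (8.4 - 3.98) = -β × 4.42, so β = 9.72/4.42 = 2.20.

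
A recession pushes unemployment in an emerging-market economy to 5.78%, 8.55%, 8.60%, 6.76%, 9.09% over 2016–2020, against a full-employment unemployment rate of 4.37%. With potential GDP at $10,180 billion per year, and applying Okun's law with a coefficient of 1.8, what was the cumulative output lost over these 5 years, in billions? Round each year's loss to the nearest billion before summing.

Year 2016: gap = -1.8 × (5.78 - 4.37) = -2.538%, loss ≈ 10180 × 2.538/100 ≈ 258.
Year 2017: gap = -1.8 × (8.55 - 4.37) = -7.524%, loss ≈ 10180 × 7.524/100 ≈ 766.
Year 2018: gap = -1.8 × (8.6 - 4.37) = -7.614%, loss ≈ 10180 × 7.614/100 ≈ 775.
Year 2019: gap = -1.8 × (6.76 - 4.37) = -4.302%, loss ≈ 10180 × 4.302/100 ≈ 438.
Year 2020: gap = -1.8 × (9.09 - 4.37) = -8.496%, loss ≈ 10180 × 8.496/100 ≈ 865.
Total lost output = 258 + 766 + 775 + 438 + 865 = 3102 billion.

$3,102 billion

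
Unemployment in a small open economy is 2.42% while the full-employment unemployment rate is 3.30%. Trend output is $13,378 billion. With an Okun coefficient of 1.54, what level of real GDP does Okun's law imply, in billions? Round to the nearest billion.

Unemployment gap = 2.42 - 3.3 = -0.88 points, so the output gap is -1.54 × (-0.88) = 1.3552%.
Actual GDP = 13378 × (1 + 1.3552/100) = 13378 × 1.013552 ≈ 13559 billion.

$13,559 billion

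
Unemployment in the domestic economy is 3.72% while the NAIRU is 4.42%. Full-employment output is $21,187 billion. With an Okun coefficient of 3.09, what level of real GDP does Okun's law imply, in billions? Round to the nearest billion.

$21,645 billion

Unemployment gap = 3.72 - 4.42 = -0.7 points, so the output gap is -3.09 × (-0.7) = 2.163%.
Actual GDP = 21187 × (1 + 2.163/100) = 21187 × 1.02163 ≈ 21645 billion.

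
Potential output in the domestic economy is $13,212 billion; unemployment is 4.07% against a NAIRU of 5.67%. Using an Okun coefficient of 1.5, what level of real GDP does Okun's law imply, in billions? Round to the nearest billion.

$13,529 billion

Unemployment gap = 4.07 - 5.67 = -1.6 points, so the output gap is -1.5 × (-1.6) = 2.4%.
Actual GDP = 13212 × (1 + 2.4/100) = 13212 × 1.024 ≈ 13529 billion.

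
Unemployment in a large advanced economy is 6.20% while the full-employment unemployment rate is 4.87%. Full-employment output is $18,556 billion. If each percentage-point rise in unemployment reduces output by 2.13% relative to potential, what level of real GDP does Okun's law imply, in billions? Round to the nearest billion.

$18,030 billion

Unemployment gap = 6.2 - 4.87 = 1.33 points, so the output gap is -2.13 × 1.33 = -2.8329%.
Actual GDP = 18556 × (1 - 2.8329/100) = 18556 × 0.971671 ≈ 18030 billion.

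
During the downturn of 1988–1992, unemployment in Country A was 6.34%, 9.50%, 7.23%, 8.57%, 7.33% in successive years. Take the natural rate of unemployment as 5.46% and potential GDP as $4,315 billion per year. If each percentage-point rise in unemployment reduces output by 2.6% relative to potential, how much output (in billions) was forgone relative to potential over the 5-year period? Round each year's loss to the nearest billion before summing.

Year 1988: gap = -2.6 × (6.34 - 5.46) = -2.288%, loss ≈ 4315 × 2.288/100 ≈ 99.
Year 1989: gap = -2.6 × (9.5 - 5.46) = -10.504%, loss ≈ 4315 × 10.504/100 ≈ 453.
Year 1990: gap = -2.6 × (7.23 - 5.46) = -4.602%, loss ≈ 4315 × 4.602/100 ≈ 199.
Year 1991: gap = -2.6 × (8.57 - 5.46) = -8.086%, loss ≈ 4315 × 8.086/100 ≈ 349.
Year 1992: gap = -2.6 × (7.33 - 5.46) = -4.862%, loss ≈ 4315 × 4.862/100 ≈ 210.
Total lost output = 99 + 453 + 199 + 349 + 210 = 1310 billion.

$1,310 billion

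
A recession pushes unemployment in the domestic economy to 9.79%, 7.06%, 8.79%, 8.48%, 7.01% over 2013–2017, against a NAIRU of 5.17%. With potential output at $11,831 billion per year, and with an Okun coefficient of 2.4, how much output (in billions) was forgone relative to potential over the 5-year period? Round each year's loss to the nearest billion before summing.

$4,339 billion

Year 2013: gap = -2.4 × (9.79 - 5.17) = -11.088%, loss ≈ 11831 × 11.088/100 ≈ 1312.
Year 2014: gap = -2.4 × (7.06 - 5.17) = -4.536%, loss ≈ 11831 × 4.536/100 ≈ 537.
Year 2015: gap = -2.4 × (8.79 - 5.17) = -8.688%, loss ≈ 11831 × 8.688/100 ≈ 1028.
Year 2016: gap = -2.4 × (8.48 - 5.17) = -7.944%, loss ≈ 11831 × 7.944/100 ≈ 940.
Year 2017: gap = -2.4 × (7.01 - 5.17) = -4.416%, loss ≈ 11831 × 4.416/100 ≈ 522.
Total lost output = 1312 + 537 + 1028 + 940 + 522 = 4339 billion.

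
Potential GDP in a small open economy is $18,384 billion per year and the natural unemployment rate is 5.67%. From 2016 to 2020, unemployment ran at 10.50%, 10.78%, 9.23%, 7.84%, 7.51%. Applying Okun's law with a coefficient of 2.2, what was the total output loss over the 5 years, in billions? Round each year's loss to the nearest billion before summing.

Year 2016: gap = -2.2 × (10.5 - 5.67) = -10.626%, loss ≈ 18384 × 10.626/100 ≈ 1953.
Year 2017: gap = -2.2 × (10.78 - 5.67) = -11.242%, loss ≈ 18384 × 11.242/100 ≈ 2067.
Year 2018: gap = -2.2 × (9.23 - 5.67) = -7.832%, loss ≈ 18384 × 7.832/100 ≈ 1440.
Year 2019: gap = -2.2 × (7.84 - 5.67) = -4.774%, loss ≈ 18384 × 4.774/100 ≈ 878.
Year 2020: gap = -2.2 × (7.51 - 5.67) = -4.048%, loss ≈ 18384 × 4.048/100 ≈ 744.
Total lost output = 1953 + 2067 + 1440 + 878 + 744 = 7082 billion.

$7,082 billion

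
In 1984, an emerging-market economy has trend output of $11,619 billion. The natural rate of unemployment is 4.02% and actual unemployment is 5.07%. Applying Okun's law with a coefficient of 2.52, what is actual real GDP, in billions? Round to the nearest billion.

Unemployment gap = 5.07 - 4.02 = 1.05 points, so the output gap is -2.52 × 1.05 = -2.646%.
Actual GDP = 11619 × (1 - 2.646/100) = 11619 × 0.97354 ≈ 11312 billion.

$11,312 billion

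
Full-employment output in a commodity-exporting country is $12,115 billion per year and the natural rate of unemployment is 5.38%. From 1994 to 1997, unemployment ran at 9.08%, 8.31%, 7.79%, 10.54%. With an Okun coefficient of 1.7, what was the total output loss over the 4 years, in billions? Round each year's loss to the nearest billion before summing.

Year 1994: gap = -1.7 × (9.08 - 5.38) = -6.29%, loss ≈ 12115 × 6.29/100 ≈ 762.
Year 1995: gap = -1.7 × (8.31 - 5.38) = -4.981%, loss ≈ 12115 × 4.981/100 ≈ 603.
Year 1996: gap = -1.7 × (7.79 - 5.38) = -4.097%, loss ≈ 12115 × 4.097/100 ≈ 496.
Year 1997: gap = -1.7 × (10.54 - 5.38) = -8.772%, loss ≈ 12115 × 8.772/100 ≈ 1063.
Total lost output = 762 + 603 + 496 + 1063 = 2924 billion.

$2,924 billion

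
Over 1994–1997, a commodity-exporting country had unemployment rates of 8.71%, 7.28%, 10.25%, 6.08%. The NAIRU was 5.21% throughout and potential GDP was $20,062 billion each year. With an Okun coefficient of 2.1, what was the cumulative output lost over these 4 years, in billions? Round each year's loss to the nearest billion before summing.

$4,837 billion

Year 1994: gap = -2.1 × (8.71 - 5.21) = -7.35%, loss ≈ 20062 × 7.35/100 ≈ 1475.
Year 1995: gap = -2.1 × (7.28 - 5.21) = -4.347%, loss ≈ 20062 × 4.347/100 ≈ 872.
Year 1996: gap = -2.1 × (10.25 - 5.21) = -10.584%, loss ≈ 20062 × 10.584/100 ≈ 2123.
Year 1997: gap = -2.1 × (6.08 - 5.21) = -1.827%, loss ≈ 20062 × 1.827/100 ≈ 367.
Total lost output = 1475 + 872 + 2123 + 367 = 4837 billion.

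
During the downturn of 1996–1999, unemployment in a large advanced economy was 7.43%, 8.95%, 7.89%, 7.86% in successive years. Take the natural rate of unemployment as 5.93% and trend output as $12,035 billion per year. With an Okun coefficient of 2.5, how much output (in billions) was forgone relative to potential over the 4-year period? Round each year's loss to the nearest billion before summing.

$2,531 billion

Year 1996: gap = -2.5 × (7.43 - 5.93) = -3.75%, loss ≈ 12035 × 3.75/100 ≈ 451.
Year 1997: gap = -2.5 × (8.95 - 5.93) = -7.55%, loss ≈ 12035 × 7.55/100 ≈ 909.
Year 1998: gap = -2.5 × (7.89 - 5.93) = -4.9%, loss ≈ 12035 × 4.9/100 ≈ 590.
Year 1999: gap = -2.5 × (7.86 - 5.93) = -4.825%, loss ≈ 12035 × 4.825/100 ≈ 581.
Total lost output = 451 + 909 + 590 + 581 = 2531 billion.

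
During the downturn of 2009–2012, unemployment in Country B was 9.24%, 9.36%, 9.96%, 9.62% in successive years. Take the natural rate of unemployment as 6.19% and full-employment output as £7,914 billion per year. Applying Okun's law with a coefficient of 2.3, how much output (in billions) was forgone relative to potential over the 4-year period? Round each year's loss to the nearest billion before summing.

Year 2009: gap = -2.3 × (9.24 - 6.19) = -7.015%, loss ≈ 7914 × 7.015/100 ≈ 555.
Year 2010: gap = -2.3 × (9.36 - 6.19) = -7.291%, loss ≈ 7914 × 7.291/100 ≈ 577.
Year 2011: gap = -2.3 × (9.96 - 6.19) = -8.671%, loss ≈ 7914 × 8.671/100 ≈ 686.
Year 2012: gap = -2.3 × (9.62 - 6.19) = -7.889%, loss ≈ 7914 × 7.889/100 ≈ 624.
Total lost output = 555 + 577 + 686 + 624 = 2442 billion.

£2,442 billion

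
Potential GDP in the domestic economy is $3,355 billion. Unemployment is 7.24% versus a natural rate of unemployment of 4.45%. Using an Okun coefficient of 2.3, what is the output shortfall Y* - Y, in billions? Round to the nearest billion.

$215 billion

Output gap = -2.3 × (7.24 - 4.45) = -2.3 × 2.79 = -6.417%.
Actual GDP ≈ 3355 × 0.93583 ≈ 3140 billion, so the shortfall is 3355 - 3140 = 215 billion.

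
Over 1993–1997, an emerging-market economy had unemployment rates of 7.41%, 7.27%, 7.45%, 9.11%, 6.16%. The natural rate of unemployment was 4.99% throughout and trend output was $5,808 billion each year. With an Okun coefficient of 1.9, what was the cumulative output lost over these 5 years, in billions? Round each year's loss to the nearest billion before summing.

$1,374 billion

Year 1993: gap = -1.9 × (7.41 - 4.99) = -4.598%, loss ≈ 5808 × 4.598/100 ≈ 267.
Year 1994: gap = -1.9 × (7.27 - 4.99) = -4.332%, loss ≈ 5808 × 4.332/100 ≈ 252.
Year 1995: gap = -1.9 × (7.45 - 4.99) = -4.674%, loss ≈ 5808 × 4.674/100 ≈ 271.
Year 1996: gap = -1.9 × (9.11 - 4.99) = -7.828%, loss ≈ 5808 × 7.828/100 ≈ 455.
Year 1997: gap = -1.9 × (6.16 - 4.99) = -2.223%, loss ≈ 5808 × 2.223/100 ≈ 129.
Total lost output = 267 + 252 + 271 + 455 + 129 = 1374 billion.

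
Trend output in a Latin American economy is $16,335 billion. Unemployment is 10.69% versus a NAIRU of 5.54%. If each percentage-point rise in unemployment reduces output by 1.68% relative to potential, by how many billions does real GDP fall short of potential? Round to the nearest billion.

Output gap = -1.68 × (10.69 - 5.54) = -1.68 × 5.15 = -8.652%.
Actual GDP ≈ 16335 × 0.91348 ≈ 14922 billion, so the shortfall is 16335 - 14922 = 1413 billion.

$1,413 billion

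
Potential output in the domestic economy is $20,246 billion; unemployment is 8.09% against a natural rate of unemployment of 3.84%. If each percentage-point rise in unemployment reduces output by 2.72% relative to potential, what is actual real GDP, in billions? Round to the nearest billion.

Unemployment gap = 8.09 - 3.84 = 4.25 points, so the output gap is -2.72 × 4.25 = -11.56%.
Actual GDP = 20246 × (1 - 11.56/100) = 20246 × 0.8844 ≈ 17906 billion.

$17,906 billion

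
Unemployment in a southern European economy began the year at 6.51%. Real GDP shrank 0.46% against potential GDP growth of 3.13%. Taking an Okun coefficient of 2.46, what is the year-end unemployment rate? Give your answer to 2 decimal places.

7.97%

Growth-rate Okun's law: g_Y = g_Y* - β × Δu, so Δu = (g_Y* - g_Y)/β.
Δu = (3.13 + 0.46)/2.46 = 3.59/2.46 = 1.46 percentage points.
Year-end unemployment = 6.51 + 1.46 = 7.97%.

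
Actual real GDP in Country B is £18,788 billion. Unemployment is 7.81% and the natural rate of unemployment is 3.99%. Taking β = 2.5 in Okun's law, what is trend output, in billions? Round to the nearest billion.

Unemployment gap = 7.81 - 3.99 = 3.82 points, so output gap = -2.5 × 3.82 = -9.55%.
Since Y = Y* × (1 + gap/100), Y* = 18788/0.9045 ≈ 20772 billion.

£20,772 billion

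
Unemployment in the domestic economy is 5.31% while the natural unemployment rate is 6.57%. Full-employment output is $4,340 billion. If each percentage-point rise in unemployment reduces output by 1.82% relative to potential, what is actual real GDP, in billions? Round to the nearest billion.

Unemployment gap = 5.31 - 6.57 = -1.26 points, so the output gap is -1.82 × (-1.26) = 2.2932%.
Actual GDP = 4340 × (1 + 2.2932/100) = 4340 × 1.022932 ≈ 4440 billion.

$4,440 billion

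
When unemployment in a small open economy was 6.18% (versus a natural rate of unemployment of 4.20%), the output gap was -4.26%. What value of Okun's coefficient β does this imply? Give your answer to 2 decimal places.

β ≈ 2.15

Okun's law: output gap = -β × (u - u*).
-4.26 = -β × (6.18 - 4.2) = -β × 1.98, so β = 4.26/1.98 = 2.15.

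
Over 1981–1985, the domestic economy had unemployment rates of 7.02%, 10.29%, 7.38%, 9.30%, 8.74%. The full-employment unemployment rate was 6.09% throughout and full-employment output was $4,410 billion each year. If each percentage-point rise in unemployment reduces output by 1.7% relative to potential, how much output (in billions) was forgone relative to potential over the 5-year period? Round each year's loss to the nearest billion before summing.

$922 billion

Year 1981: gap = -1.7 × (7.02 - 6.09) = -1.581%, loss ≈ 4410 × 1.581/100 ≈ 70.
Year 1982: gap = -1.7 × (10.29 - 6.09) = -7.14%, loss ≈ 4410 × 7.14/100 ≈ 315.
Year 1983: gap = -1.7 × (7.38 - 6.09) = -2.193%, loss ≈ 4410 × 2.193/100 ≈ 97.
Year 1984: gap = -1.7 × (9.3 - 6.09) = -5.457%, loss ≈ 4410 × 5.457/100 ≈ 241.
Year 1985: gap = -1.7 × (8.74 - 6.09) = -4.505%, loss ≈ 4410 × 4.505/100 ≈ 199.
Total lost output = 70 + 315 + 97 + 241 + 199 = 922 billion.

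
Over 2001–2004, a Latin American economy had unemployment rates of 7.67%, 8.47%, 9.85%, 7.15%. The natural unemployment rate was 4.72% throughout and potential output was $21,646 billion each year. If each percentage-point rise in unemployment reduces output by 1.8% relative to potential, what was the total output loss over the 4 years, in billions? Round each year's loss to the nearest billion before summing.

Year 2001: gap = -1.8 × (7.67 - 4.72) = -5.31%, loss ≈ 21646 × 5.31/100 ≈ 1149.
Year 2002: gap = -1.8 × (8.47 - 4.72) = -6.75%, loss ≈ 21646 × 6.75/100 ≈ 1461.
Year 2003: gap = -1.8 × (9.85 - 4.72) = -9.234%, loss ≈ 21646 × 9.234/100 ≈ 1999.
Year 2004: gap = -1.8 × (7.15 - 4.72) = -4.374%, loss ≈ 21646 × 4.374/100 ≈ 947.
Total lost output = 1149 + 1461 + 1999 + 947 = 5556 billion.

$5,556 billion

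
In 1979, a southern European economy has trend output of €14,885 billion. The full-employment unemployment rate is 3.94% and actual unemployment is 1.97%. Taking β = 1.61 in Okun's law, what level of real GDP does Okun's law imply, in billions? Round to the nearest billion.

Unemployment gap = 1.97 - 3.94 = -1.97 points, so the output gap is -1.61 × (-1.97) = 3.1717%.
Actual GDP = 14885 × (1 + 3.1717/100) = 14885 × 1.031717 ≈ 15357 billion.

€15,357 billion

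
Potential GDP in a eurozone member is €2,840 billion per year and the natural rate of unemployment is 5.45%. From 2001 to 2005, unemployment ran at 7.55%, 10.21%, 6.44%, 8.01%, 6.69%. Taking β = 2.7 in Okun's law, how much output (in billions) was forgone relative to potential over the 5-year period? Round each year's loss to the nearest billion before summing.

Year 2001: gap = -2.7 × (7.55 - 5.45) = -5.67%, loss ≈ 2840 × 5.67/100 ≈ 161.
Year 2002: gap = -2.7 × (10.21 - 5.45) = -12.852%, loss ≈ 2840 × 12.852/100 ≈ 365.
Year 2003: gap = -2.7 × (6.44 - 5.45) = -2.673%, loss ≈ 2840 × 2.673/100 ≈ 76.
Year 2004: gap = -2.7 × (8.01 - 5.45) = -6.912%, loss ≈ 2840 × 6.912/100 ≈ 196.
Year 2005: gap = -2.7 × (6.69 - 5.45) = -3.348%, loss ≈ 2840 × 3.348/100 ≈ 95.
Total lost output = 161 + 365 + 76 + 196 + 95 = 893 billion.

€893 billion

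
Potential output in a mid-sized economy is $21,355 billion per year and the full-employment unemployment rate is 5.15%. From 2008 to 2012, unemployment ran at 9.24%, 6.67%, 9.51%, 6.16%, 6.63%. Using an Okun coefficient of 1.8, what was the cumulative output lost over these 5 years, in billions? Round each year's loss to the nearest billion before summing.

$4,789 billion

Year 2008: gap = -1.8 × (9.24 - 5.15) = -7.362%, loss ≈ 21355 × 7.362/100 ≈ 1572.
Year 2009: gap = -1.8 × (6.67 - 5.15) = -2.736%, loss ≈ 21355 × 2.736/100 ≈ 584.
Year 2010: gap = -1.8 × (9.51 - 5.15) = -7.848%, loss ≈ 21355 × 7.848/100 ≈ 1676.
Year 2011: gap = -1.8 × (6.16 - 5.15) = -1.818%, loss ≈ 21355 × 1.818/100 ≈ 388.
Year 2012: gap = -1.8 × (6.63 - 5.15) = -2.664%, loss ≈ 21355 × 2.664/100 ≈ 569.
Total lost output = 1572 + 584 + 1676 + 388 + 569 = 4789 billion.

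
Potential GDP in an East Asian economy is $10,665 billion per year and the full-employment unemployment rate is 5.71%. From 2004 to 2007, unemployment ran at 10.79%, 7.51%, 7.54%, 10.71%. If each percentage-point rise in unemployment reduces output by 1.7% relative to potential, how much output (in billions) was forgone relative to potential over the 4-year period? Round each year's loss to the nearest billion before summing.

Year 2004: gap = -1.7 × (10.79 - 5.71) = -8.636%, loss ≈ 10665 × 8.636/100 ≈ 921.
Year 2005: gap = -1.7 × (7.51 - 5.71) = -3.06%, loss ≈ 10665 × 3.06/100 ≈ 326.
Year 2006: gap = -1.7 × (7.54 - 5.71) = -3.111%, loss ≈ 10665 × 3.111/100 ≈ 332.
Year 2007: gap = -1.7 × (10.71 - 5.71) = -8.5%, loss ≈ 10665 × 8.5/100 ≈ 907.
Total lost output = 921 + 326 + 332 + 907 = 2486 billion.

$2,486 billion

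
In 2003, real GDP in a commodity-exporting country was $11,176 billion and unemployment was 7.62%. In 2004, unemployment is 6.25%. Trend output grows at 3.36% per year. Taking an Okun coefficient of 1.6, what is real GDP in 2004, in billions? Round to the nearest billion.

$11,796 billion

Δu = 6.25 - 7.62 = -1.37 points.
Okun's law (growth form): g_Y = g_Y* - β × Δu = 3.36 - 1.6 × (-1.37) = 3.36 + 2.192 = 5.552%.
Real GDP in the next year = 11176 × (1 + 5.552/100) = 11176 × 1.05552 ≈ 11796 billion.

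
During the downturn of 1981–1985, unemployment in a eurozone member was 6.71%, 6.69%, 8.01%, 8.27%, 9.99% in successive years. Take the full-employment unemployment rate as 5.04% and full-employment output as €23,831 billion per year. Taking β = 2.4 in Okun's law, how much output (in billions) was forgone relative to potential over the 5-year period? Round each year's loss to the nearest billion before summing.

Year 1981: gap = -2.4 × (6.71 - 5.04) = -4.008%, loss ≈ 23831 × 4.008/100 ≈ 955.
Year 1982: gap = -2.4 × (6.69 - 5.04) = -3.96%, loss ≈ 23831 × 3.96/100 ≈ 944.
Year 1983: gap = -2.4 × (8.01 - 5.04) = -7.128%, loss ≈ 23831 × 7.128/100 ≈ 1699.
Year 1984: gap = -2.4 × (8.27 - 5.04) = -7.752%, loss ≈ 23831 × 7.752/100 ≈ 1847.
Year 1985: gap = -2.4 × (9.99 - 5.04) = -11.88%, loss ≈ 23831 × 11.88/100 ≈ 2831.
Total lost output = 955 + 944 + 1699 + 1847 + 2831 = 8276 billion.

€8,276 billion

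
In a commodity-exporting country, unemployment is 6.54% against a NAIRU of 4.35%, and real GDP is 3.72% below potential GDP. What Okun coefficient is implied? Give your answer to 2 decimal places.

Okun's law: output gap = -β × (u - u*).
-3.72 = -β × (6.54 - 4.35) = -β × 2.19, so β = 3.72/2.19 = 1.70.

β ≈ 1.70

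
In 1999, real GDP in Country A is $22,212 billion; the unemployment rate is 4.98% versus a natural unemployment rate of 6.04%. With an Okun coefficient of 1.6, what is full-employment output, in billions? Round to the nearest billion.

$21,842 billion

Unemployment gap = 4.98 - 6.04 = -1.06 points, so output gap = -1.6 × (-1.06) = 1.696%.
Since Y = Y* × (1 + gap/100), Y* = 22212/1.01696 ≈ 21842 billion.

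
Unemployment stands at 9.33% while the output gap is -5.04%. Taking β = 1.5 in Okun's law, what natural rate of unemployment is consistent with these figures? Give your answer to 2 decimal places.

From Okun's law, u - u* = -(output gap)/β = -(-5.04)/1.5 = 3.36 points.
So u* = 9.33 - 3.36 = 5.97%.

5.97%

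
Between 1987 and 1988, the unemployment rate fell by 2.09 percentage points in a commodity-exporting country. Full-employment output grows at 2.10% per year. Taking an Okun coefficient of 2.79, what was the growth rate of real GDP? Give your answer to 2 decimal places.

7.93%

Growth-rate Okun's law: g_Y = g_Y* - β × Δu.
g_Y = 2.10 - 2.79 × (-2.09) = 2.1 + 5.8311 = 7.9311%, i.e. 7.93% to 2 d.p.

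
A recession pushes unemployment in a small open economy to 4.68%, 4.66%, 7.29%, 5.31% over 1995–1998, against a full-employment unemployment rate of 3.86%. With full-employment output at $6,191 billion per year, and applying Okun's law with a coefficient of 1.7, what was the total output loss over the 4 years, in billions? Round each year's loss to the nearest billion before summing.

$684 billion

Year 1995: gap = -1.7 × (4.68 - 3.86) = -1.394%, loss ≈ 6191 × 1.394/100 ≈ 86.
Year 1996: gap = -1.7 × (4.66 - 3.86) = -1.36%, loss ≈ 6191 × 1.36/100 ≈ 84.
Year 1997: gap = -1.7 × (7.29 - 3.86) = -5.831%, loss ≈ 6191 × 5.831/100 ≈ 361.
Year 1998: gap = -1.7 × (5.31 - 3.86) = -2.465%, loss ≈ 6191 × 2.465/100 ≈ 153.
Total lost output = 86 + 84 + 361 + 153 = 684 billion.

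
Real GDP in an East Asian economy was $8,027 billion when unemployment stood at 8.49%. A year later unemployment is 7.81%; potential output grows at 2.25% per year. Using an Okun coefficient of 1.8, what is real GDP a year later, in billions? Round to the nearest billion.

Δu = 7.81 - 8.49 = -0.68 points.
Okun's law (growth form): g_Y = g_Y* - β × Δu = 2.25 - 1.8 × (-0.68) = 2.25 + 1.224 = 3.474%.
Real GDP in the next year = 8027 × (1 + 3.474/100) = 8027 × 1.03474 ≈ 8306 billion.

$8,306 billion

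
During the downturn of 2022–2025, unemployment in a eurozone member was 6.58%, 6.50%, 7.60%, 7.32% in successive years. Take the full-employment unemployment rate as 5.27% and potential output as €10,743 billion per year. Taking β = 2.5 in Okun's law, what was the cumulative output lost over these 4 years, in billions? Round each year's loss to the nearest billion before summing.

€1,859 billion

Year 2022: gap = -2.5 × (6.58 - 5.27) = -3.275%, loss ≈ 10743 × 3.275/100 ≈ 352.
Year 2023: gap = -2.5 × (6.5 - 5.27) = -3.075%, loss ≈ 10743 × 3.075/100 ≈ 330.
Year 2024: gap = -2.5 × (7.6 - 5.27) = -5.825%, loss ≈ 10743 × 5.825/100 ≈ 626.
Year 2025: gap = -2.5 × (7.32 - 5.27) = -5.125%, loss ≈ 10743 × 5.125/100 ≈ 551.
Total lost output = 352 + 330 + 626 + 551 = 1859 billion.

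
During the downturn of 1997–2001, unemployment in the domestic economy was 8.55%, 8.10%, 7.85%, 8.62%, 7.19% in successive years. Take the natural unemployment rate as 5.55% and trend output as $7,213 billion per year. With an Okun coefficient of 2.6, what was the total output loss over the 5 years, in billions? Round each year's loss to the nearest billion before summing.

Year 1997: gap = -2.6 × (8.55 - 5.55) = -7.8%, loss ≈ 7213 × 7.8/100 ≈ 563.
Year 1998: gap = -2.6 × (8.1 - 5.55) = -6.63%, loss ≈ 7213 × 6.63/100 ≈ 478.
Year 1999: gap = -2.6 × (7.85 - 5.55) = -5.98%, loss ≈ 7213 × 5.98/100 ≈ 431.
Year 2000: gap = -2.6 × (8.62 - 5.55) = -7.982%, loss ≈ 7213 × 7.982/100 ≈ 576.
Year 2001: gap = -2.6 × (7.19 - 5.55) = -4.264%, loss ≈ 7213 × 4.264/100 ≈ 308.
Total lost output = 563 + 478 + 431 + 576 + 308 = 2356 billion.

$2,356 billion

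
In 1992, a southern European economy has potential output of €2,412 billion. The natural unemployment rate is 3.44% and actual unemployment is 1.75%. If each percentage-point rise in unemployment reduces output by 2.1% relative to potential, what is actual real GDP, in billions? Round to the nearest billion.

Unemployment gap = 1.75 - 3.44 = -1.69 points, so the output gap is -2.1 × (-1.69) = 3.549%.
Actual GDP = 2412 × (1 + 3.549/100) = 2412 × 1.03549 ≈ 2498 billion.

€2,498 billion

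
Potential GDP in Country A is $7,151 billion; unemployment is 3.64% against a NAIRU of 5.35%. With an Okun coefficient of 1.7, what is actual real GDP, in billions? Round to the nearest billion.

Unemployment gap = 3.64 - 5.35 = -1.71 points, so the output gap is -1.7 × (-1.71) = 2.907%.
Actual GDP = 7151 × (1 + 2.907/100) = 7151 × 1.02907 ≈ 7359 billion.

$7,359 billion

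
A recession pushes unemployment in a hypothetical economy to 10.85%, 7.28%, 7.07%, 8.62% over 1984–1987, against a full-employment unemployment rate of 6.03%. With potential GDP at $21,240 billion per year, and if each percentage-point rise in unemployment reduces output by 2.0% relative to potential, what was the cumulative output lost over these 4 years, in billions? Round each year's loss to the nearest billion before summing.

Year 1984: gap = -2.0 × (10.85 - 6.03) = -9.64%, loss ≈ 21240 × 9.64/100 ≈ 2048.
Year 1985: gap = -2.0 × (7.28 - 6.03) = -2.5%, loss ≈ 21240 × 2.5/100 ≈ 531.
Year 1986: gap = -2.0 × (7.07 - 6.03) = -2.08%, loss ≈ 21240 × 2.08/100 ≈ 442.
Year 1987: gap = -2.0 × (8.62 - 6.03) = -5.18%, loss ≈ 21240 × 5.18/100 ≈ 1100.
Total lost output = 2048 + 531 + 442 + 1100 = 4121 billion.

$4,121 billion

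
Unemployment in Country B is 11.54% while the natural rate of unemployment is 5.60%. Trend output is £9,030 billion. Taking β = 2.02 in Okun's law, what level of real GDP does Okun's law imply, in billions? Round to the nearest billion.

Unemployment gap = 11.54 - 5.6 = 5.94 points, so the output gap is -2.02 × 5.94 = -11.9988%.
Actual GDP = 9030 × (1 - 11.9988/100) = 9030 × 0.880012 ≈ 7947 billion.

£7,947 billion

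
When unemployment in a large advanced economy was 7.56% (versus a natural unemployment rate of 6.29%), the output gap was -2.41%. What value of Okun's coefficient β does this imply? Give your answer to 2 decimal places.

β ≈ 1.90

Okun's law: output gap = -β × (u - u*).
-2.41 = -β × (7.56 - 6.29) = -β × 1.27, so β = 2.41/1.27 = 1.90.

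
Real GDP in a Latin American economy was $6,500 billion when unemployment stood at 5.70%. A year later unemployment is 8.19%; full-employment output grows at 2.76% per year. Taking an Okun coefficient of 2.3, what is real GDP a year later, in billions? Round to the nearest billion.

$6,307 billion

Δu = 8.19 - 5.7 = 2.49 points.
Okun's law (growth form): g_Y = g_Y* - β × Δu = 2.76 - 2.3 × (2.49) = 2.76 - 5.727 = -2.967%.
Real GDP in the next year = 6500 × (1 - 2.967/100) = 6500 × 0.97033 ≈ 6307 billion.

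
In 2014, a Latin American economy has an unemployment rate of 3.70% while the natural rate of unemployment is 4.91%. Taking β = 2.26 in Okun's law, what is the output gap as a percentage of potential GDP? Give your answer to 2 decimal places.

2.73%

The unemployment gap is 3.7 - 4.91 = -1.21 percentage points.
Okun's law gives an output gap of -2.26 × (-1.21) = 2.7346%, i.e. 2.73% above potential.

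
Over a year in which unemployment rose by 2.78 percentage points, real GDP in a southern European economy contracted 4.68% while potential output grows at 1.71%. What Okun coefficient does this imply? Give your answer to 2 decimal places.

β ≈ 2.30

Growth form: g_Y = g_Y* - β × Δu, so β = (g_Y* - g_Y)/Δu.
β = (1.71 + 4.68)/2.78 = 6.39/2.78 = 2.30.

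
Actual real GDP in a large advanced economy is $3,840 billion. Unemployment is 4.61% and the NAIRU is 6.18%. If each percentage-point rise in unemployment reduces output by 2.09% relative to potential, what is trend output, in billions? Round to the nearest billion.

Unemployment gap = 4.61 - 6.18 = -1.57 points, so output gap = -2.09 × (-1.57) = 3.2813%.
Since Y = Y* × (1 + gap/100), Y* = 3840/1.032813 ≈ 3718 billion.

$3,718 billion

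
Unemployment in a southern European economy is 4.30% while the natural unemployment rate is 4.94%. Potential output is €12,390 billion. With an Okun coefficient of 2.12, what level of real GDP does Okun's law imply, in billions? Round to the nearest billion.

Unemployment gap = 4.3 - 4.94 = -0.64 points, so the output gap is -2.12 × (-0.64) = 1.3568%.
Actual GDP = 12390 × (1 + 1.3568/100) = 12390 × 1.013568 ≈ 12558 billion.

€12,558 billion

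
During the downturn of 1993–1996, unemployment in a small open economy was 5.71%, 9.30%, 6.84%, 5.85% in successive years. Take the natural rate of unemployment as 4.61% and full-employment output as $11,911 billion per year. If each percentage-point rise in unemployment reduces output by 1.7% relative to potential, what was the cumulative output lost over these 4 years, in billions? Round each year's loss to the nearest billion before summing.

$1,876 billion

Year 1993: gap = -1.7 × (5.71 - 4.61) = -1.87%, loss ≈ 11911 × 1.87/100 ≈ 223.
Year 1994: gap = -1.7 × (9.3 - 4.61) = -7.973%, loss ≈ 11911 × 7.973/100 ≈ 950.
Year 1995: gap = -1.7 × (6.84 - 4.61) = -3.791%, loss ≈ 11911 × 3.791/100 ≈ 452.
Year 1996: gap = -1.7 × (5.85 - 4.61) = -2.108%, loss ≈ 11911 × 2.108/100 ≈ 251.
Total lost output = 223 + 950 + 452 + 251 = 1876 billion.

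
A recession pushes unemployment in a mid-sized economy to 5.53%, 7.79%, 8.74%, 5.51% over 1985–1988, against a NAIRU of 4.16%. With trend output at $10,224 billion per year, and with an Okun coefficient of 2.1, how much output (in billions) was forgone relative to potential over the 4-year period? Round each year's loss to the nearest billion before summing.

Year 1985: gap = -2.1 × (5.53 - 4.16) = -2.877%, loss ≈ 10224 × 2.877/100 ≈ 294.
Year 1986: gap = -2.1 × (7.79 - 4.16) = -7.623%, loss ≈ 10224 × 7.623/100 ≈ 779.
Year 1987: gap = -2.1 × (8.74 - 4.16) = -9.618%, loss ≈ 10224 × 9.618/100 ≈ 983.
Year 1988: gap = -2.1 × (5.51 - 4.16) = -2.835%, loss ≈ 10224 × 2.835/100 ≈ 290.
Total lost output = 294 + 779 + 983 + 290 = 2346 billion.

$2,346 billion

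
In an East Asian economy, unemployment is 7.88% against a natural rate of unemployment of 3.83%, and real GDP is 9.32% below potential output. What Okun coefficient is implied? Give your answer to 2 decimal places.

Okun's law: output gap = -β × (u - u*).
-9.32 = -β × (7.88 - 3.83) = -β × 4.05, so β = 9.32/4.05 = 2.30.

β ≈ 2.30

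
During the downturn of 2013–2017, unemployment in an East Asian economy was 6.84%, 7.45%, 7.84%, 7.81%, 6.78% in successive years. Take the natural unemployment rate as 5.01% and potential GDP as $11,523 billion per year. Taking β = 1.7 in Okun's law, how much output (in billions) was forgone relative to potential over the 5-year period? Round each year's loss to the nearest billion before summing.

$2,285 billion

Year 2013: gap = -1.7 × (6.84 - 5.01) = -3.111%, loss ≈ 11523 × 3.111/100 ≈ 358.
Year 2014: gap = -1.7 × (7.45 - 5.01) = -4.148%, loss ≈ 11523 × 4.148/100 ≈ 478.
Year 2015: gap = -1.7 × (7.84 - 5.01) = -4.811%, loss ≈ 11523 × 4.811/100 ≈ 554.
Year 2016: gap = -1.7 × (7.81 - 5.01) = -4.76%, loss ≈ 11523 × 4.76/100 ≈ 548.
Year 2017: gap = -1.7 × (6.78 - 5.01) = -3.009%, loss ≈ 11523 × 3.009/100 ≈ 347.
Total lost output = 358 + 478 + 554 + 548 + 347 = 2285 billion.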